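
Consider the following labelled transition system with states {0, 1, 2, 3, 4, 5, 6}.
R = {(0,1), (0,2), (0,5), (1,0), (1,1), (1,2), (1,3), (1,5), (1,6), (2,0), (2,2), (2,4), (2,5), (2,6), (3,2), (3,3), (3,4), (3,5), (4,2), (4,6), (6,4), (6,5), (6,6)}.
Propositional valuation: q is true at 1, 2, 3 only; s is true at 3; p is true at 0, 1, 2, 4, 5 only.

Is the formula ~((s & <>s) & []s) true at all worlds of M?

Recall that []ψ holds at a world iff ψ holds at every accessible world, and <>ψ holds iff ψ holds at some accessible world.
Let φ = ~((s & <>s) & []s). Evaluate φ at each world:
  0 (successors {1, 2, 5}): φ is true.
  1 (successors {0, 1, 2, 3, 5, 6}): φ is true.
  2 (successors {0, 2, 4, 5, 6}): φ is true.
  3 (successors {2, 3, 4, 5}): φ is true.
  4 (successors {2, 6}): φ is true.
  5 (successors ∅): φ is true.
  6 (successors {4, 5, 6}): φ is true.
For instance, at 0:
  At 0: (s & <>s) & []s is false, so ~((s & <>s) & []s) is true.
    At 0: s & <>s is false, []s is false, so (s & <>s) & []s is false.
      At 0: s is false, <>s is false, so s & <>s is false.
      At 0: []s requires s at every successor {1, 2, 5}.
        s fails at 1, so []s is false at 0.

Yes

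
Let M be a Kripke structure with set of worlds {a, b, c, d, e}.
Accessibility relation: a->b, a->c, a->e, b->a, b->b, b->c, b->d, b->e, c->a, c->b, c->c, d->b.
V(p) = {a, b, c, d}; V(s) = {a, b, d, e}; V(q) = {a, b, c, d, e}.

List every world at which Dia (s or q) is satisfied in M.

Recall that Dia ψ holds at a world iff ψ holds at some accessible world.
Let φ = Dia (s or q). Evaluate φ at each world:
  a (successors {b, c, e}): φ is true.
  b (successors {a, b, c, d, e}): φ is true.
  c (successors {a, b, c}): φ is true.
  d (successors {b}): φ is true.
  e (successors ∅): φ is false.
For instance, at a:
  At a: Dia (s or q) requires s or q at some successor in {b, c, e}.
    s or q holds at b, so Dia (s or q) is true at a.
Satisfying worlds: {a, b, c, d}

a, b, c, d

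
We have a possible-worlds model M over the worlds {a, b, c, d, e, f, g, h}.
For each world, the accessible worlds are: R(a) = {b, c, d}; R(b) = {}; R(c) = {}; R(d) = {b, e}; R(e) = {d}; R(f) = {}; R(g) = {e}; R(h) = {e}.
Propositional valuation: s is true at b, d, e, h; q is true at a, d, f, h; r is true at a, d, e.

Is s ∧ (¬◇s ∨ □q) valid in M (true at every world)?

Let φ = s ∧ (¬◇s ∨ □q). Evaluate φ at each world:
  a (successors {b, c, d}): φ is false.
  b (successors ∅): φ is true.
  c (successors ∅): φ is false.
  d (successors {b, e}): φ is false.
  e (successors {d}): φ is true.
  f (successors ∅): φ is false.
  g (successors {e}): φ is false.
  h (successors {e}): φ is false.
Detail at a (counterexample):
  At a: s is false, ¬◇s ∨ □q is false, so s ∧ (¬◇s ∨ □q) is false.
    At a: ¬◇s is false, □q is false, so ¬◇s ∨ □q is false.
      At a: ◇s is true, so ¬◇s is false.
      At a: □q requires q at every successor {b, c, d}.
        q fails at b, so □q is false at a.

No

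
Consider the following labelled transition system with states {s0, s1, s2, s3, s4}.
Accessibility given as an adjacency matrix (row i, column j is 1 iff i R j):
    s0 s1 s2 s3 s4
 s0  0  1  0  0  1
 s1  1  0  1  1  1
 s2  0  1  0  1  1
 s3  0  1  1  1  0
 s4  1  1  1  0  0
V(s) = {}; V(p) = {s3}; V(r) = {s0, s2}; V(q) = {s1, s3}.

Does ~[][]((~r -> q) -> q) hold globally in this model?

Yes

Let φ = ~[][]((~r -> q) -> q). Evaluate φ at each world:
  s0 (successors {s1, s4}): φ is true.
  s1 (successors {s0, s2, s3, s4}): φ is true.
  s2 (successors {s1, s3, s4}): φ is true.
  s3 (successors {s1, s2, s3}): φ is true.
  s4 (successors {s0, s1, s2}): φ is true.
For instance, at s4:
  At s4: [][]((~r -> q) -> q) is false, so ~[][]((~r -> q) -> q) is true.
    At s4: [][]((~r -> q) -> q) requires []((~r -> q) -> q) at every successor {s0, s1, s2}.
      []((~r -> q) -> q) fails at s1, so [][]((~r -> q) -> q) is false at s4.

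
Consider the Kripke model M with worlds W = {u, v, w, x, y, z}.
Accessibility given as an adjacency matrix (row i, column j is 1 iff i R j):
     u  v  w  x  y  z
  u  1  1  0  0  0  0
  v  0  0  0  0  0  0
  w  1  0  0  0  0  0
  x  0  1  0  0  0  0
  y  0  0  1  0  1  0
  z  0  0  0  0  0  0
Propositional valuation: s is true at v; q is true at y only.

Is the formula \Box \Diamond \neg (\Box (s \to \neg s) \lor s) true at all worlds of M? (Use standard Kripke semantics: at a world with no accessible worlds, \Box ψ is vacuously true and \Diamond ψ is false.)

No

Let φ = \Box \Diamond \neg (\Box (s \to \neg s) \lor s). Evaluate φ at each world:
  u (successors {u, v}): φ is false.
  v (successors ∅): φ is true.
  w (successors {u}): φ is true.
  x (successors {v}): φ is false.
  y (successors {w, y}): φ is false.
  z (successors ∅): φ is true.
Detail at u (counterexample):
  At u: \Box \Diamond \neg (\Box (s \to \neg s) \lor s) requires \Diamond \neg (\Box (s \to \neg s) \lor s) at every successor {u, v}.
    \Diamond \neg (\Box (s \to \neg s) \lor s) fails at v, so \Box \Diamond \neg (\Box (s \to \neg s) \lor s) is false at u.
      At v: no accessible worlds, so \Diamond \neg (\Box (s \to \neg s) \lor s) is false.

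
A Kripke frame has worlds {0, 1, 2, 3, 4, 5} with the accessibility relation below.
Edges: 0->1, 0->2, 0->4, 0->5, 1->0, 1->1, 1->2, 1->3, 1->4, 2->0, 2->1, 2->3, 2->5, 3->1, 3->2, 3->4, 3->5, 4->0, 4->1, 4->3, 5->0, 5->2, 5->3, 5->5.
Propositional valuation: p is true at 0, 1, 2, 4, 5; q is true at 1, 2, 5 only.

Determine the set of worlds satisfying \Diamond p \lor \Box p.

0, 1, 2, 3, 4, 5

Let φ = \Diamond p \lor \Box p. Evaluate φ at each world:
  0 (successors {1, 2, 4, 5}): φ is true.
  1 (successors {0, 1, 2, 3, 4}): φ is true.
  2 (successors {0, 1, 3, 5}): φ is true.
  3 (successors {1, 2, 4, 5}): φ is true.
  4 (successors {0, 1, 3}): φ is true.
  5 (successors {0, 2, 3, 5}): φ is true.
For instance, at 0:
  At 0: \Diamond p is true, \Box p is true, so \Diamond p \lor \Box p is true.
    At 0: \Diamond p requires p at some successor in {1, 2, 4, 5}.
      p holds at 1, so \Diamond p is true at 0.
    At 0: \Box p requires p at every successor {1, 2, 4, 5}.
      At 1: p is true.
      At 2: p is true.
      At 4: p is true.
      At 5: p is true.
    So \Box p is true at 0.
Satisfying worlds: {0, 1, 2, 3, 4, 5}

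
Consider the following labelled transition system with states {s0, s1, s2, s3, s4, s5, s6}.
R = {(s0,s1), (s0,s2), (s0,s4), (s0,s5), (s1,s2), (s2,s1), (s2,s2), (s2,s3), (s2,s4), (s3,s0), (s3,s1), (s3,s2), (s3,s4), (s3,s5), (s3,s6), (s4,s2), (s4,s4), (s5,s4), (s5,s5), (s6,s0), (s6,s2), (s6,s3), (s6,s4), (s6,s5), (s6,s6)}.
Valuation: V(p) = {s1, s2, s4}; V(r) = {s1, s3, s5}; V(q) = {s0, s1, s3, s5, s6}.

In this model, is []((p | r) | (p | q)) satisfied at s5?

Recall that []ψ holds at a world iff ψ holds at every accessible world, and <>ψ holds iff ψ holds at some accessible world.
At s5: []((p | r) | (p | q)) requires (p | r) | (p | q) at every successor {s4, s5}.
  At s4: (p | r) | (p | q) is true.
  At s5: (p | r) | (p | q) is true.
So []((p | r) | (p | q)) is true at s5.

Yes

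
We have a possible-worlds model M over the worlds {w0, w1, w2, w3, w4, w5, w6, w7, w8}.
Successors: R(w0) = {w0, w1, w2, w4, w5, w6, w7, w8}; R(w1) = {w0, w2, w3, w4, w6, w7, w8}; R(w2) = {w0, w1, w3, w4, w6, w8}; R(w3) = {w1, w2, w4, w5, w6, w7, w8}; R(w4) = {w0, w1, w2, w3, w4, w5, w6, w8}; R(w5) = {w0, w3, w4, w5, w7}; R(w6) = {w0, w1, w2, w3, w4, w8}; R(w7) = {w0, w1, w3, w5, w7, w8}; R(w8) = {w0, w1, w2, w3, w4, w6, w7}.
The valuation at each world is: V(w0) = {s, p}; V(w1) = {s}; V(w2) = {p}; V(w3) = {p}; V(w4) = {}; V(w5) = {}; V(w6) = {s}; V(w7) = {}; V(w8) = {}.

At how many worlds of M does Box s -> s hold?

Let φ = Box s -> s. Evaluate φ at each world:
  w0 (successors {w0, w1, w2, w4, w5, w6, w7, w8}): φ is true.
  w1 (successors {w0, w2, w3, w4, w6, w7, w8}): φ is true.
  w2 (successors {w0, w1, w3, w4, w6, w8}): φ is true.
  w3 (successors {w1, w2, w4, w5, w6, w7, w8}): φ is true.
  w4 (successors {w0, w1, w2, w3, w4, w5, w6, w8}): φ is true.
  w5 (successors {w0, w3, w4, w5, w7}): φ is true.
  w6 (successors {w0, w1, w2, w3, w4, w8}): φ is true.
  w7 (successors {w0, w1, w3, w5, w7, w8}): φ is true.
  w8 (successors {w0, w1, w2, w3, w4, w6, w7}): φ is true.
For instance, at w0:
  At w0: Box s is false, s is true, so Box s -> s is true.
    At w0: Box s requires s at every successor {w0, w1, w2, w4, w5, w6, w7, w8}.
      s fails at w2, so Box s is false at w0.
Satisfying worlds: {w0, w1, w2, w3, w4, w5, w6, w7, w8}

9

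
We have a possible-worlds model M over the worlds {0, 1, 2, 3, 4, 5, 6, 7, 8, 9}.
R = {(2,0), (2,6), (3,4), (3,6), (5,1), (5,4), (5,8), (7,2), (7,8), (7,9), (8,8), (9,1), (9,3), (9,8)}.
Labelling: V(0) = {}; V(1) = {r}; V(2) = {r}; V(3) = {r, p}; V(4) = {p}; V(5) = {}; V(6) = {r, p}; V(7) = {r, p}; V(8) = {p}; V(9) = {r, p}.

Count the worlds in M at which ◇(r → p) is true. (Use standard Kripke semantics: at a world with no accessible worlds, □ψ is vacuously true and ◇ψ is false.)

6

Let φ = ◇(r → p). Evaluate φ at each world:
  0 (successors ∅): φ is false.
  1 (successors ∅): φ is false.
  2 (successors {0, 6}): φ is true.
  3 (successors {4, 6}): φ is true.
  4 (successors ∅): φ is false.
  5 (successors {1, 4, 8}): φ is true.
  6 (successors ∅): φ is false.
  7 (successors {2, 8, 9}): φ is true.
  8 (successors {8}): φ is true.
  9 (successors {1, 3, 8}): φ is true.
For instance, at 9:
  At 9: ◇(r → p) requires r → p at some successor in {1, 3, 8}.
    r → p holds at 3, so ◇(r → p) is true at 9.
Satisfying worlds: {2, 3, 5, 7, 8, 9}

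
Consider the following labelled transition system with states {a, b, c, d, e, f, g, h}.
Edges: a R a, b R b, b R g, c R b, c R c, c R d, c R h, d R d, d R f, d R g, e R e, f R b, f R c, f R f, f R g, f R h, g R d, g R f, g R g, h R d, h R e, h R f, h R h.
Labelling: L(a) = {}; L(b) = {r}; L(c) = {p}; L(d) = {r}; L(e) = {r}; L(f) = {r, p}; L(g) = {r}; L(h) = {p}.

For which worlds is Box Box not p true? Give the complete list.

a, e

Let φ = Box Box not p. Evaluate φ at each world:
  a (successors {a}): φ is true.
  b (successors {b, g}): φ is false.
  c (successors {b, c, d, h}): φ is false.
  d (successors {d, f, g}): φ is false.
  e (successors {e}): φ is true.
  f (successors {b, c, f, g, h}): φ is false.
  g (successors {d, f, g}): φ is false.
  h (successors {d, e, f, h}): φ is false.
For instance, at a:
  At a: Box Box not p requires Box not p at every successor {a}.
      At a: Box not p requires not p at every successor {a}.
        At a: not p is true.
      So Box not p is true at a.
  So Box Box not p is true at a.
Satisfying worlds: {a, e}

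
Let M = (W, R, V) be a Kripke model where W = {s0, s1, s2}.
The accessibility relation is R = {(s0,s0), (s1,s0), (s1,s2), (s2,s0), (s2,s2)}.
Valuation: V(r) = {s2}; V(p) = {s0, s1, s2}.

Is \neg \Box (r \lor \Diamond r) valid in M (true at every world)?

Recall that \Box ψ holds at a world iff ψ holds at every accessible world, and \Diamond ψ holds iff ψ holds at some accessible world.
Let φ = \neg \Box (r \lor \Diamond r). Evaluate φ at each world:
  s0 (successors {s0}): φ is true.
  s1 (successors {s0, s2}): φ is true.
  s2 (successors {s0, s2}): φ is true.
For instance, at s0:
  At s0: \Box (r \lor \Diamond r) is false, so \neg \Box (r \lor \Diamond r) is true.
    At s0: \Box (r \lor \Diamond r) requires r \lor \Diamond r at every successor {s0}.
      r \lor \Diamond r fails at s0, so \Box (r \lor \Diamond r) is false at s0.

Yes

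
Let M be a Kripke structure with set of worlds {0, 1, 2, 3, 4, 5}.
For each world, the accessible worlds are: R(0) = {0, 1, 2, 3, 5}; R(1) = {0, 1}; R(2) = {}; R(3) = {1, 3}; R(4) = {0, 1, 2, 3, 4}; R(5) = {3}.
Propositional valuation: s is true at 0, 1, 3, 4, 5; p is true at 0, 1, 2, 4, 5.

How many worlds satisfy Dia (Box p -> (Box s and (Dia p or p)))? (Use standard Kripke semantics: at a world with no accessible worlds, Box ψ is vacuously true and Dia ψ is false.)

Recall that Box ψ holds at a world iff ψ holds at every accessible world, and Dia ψ holds iff ψ holds at some accessible world.
Let φ = Dia (Box p -> (Box s and (Dia p or p))). Evaluate φ at each world:
  0 (successors {0, 1, 2, 3, 5}): φ is true.
  1 (successors {0, 1}): φ is true.
  2 (successors ∅): φ is false.
  3 (successors {1, 3}): φ is true.
  4 (successors {0, 1, 2, 3, 4}): φ is true.
  5 (successors {3}): φ is true.
For instance, at 1:
  At 1: Dia (Box p -> (Box s and (Dia p or p))) requires Box p -> (Box s and (Dia p or p)) at some successor in {0, 1}.
    Box p -> (Box s and (Dia p or p)) holds at 0, so Dia (Box p -> (Box s and (Dia p or p))) is true at 1.
      At 0: Box p is false, Box s and (Dia p or p) is false, so Box p -> (Box s and (Dia p or p)) is true.
Satisfying worlds: {0, 1, 3, 4, 5}

5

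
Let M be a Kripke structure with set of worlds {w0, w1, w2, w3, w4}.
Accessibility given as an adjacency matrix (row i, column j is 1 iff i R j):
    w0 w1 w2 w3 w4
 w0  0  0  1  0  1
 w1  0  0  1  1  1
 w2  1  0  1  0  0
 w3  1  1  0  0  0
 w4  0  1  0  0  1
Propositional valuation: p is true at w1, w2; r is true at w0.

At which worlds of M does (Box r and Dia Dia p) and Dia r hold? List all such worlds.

none

Recall that Box ψ holds at a world iff ψ holds at every accessible world, and Dia ψ holds iff ψ holds at some accessible world.
Let φ = (Box r and Dia Dia p) and Dia r. Evaluate φ at each world:
  w0 (successors {w2, w4}): φ is false.
  w1 (successors {w2, w3, w4}): φ is false.
  w2 (successors {w0, w2}): φ is false.
  w3 (successors {w0, w1}): φ is false.
  w4 (successors {w1, w4}): φ is false.
For instance, at w4:
  At w4: Box r and Dia Dia p is false, Dia r is false, so (Box r and Dia Dia p) and Dia r is false.
    At w4: Box r is false, Dia Dia p is true, so Box r and Dia Dia p is false.
      At w4: Box r requires r at every successor {w1, w4}.
        r fails at w1, so Box r is false at w4.
      At w4: Dia Dia p requires Dia p at some successor in {w1, w4}.
        Dia p holds at w1, so Dia Dia p is true at w4.
    At w4: Dia r requires r at some successor in {w1, w4}.
      At w1: r is false.
      At w4: r is false.
    So Dia r is false at w4.
Satisfying worlds: none.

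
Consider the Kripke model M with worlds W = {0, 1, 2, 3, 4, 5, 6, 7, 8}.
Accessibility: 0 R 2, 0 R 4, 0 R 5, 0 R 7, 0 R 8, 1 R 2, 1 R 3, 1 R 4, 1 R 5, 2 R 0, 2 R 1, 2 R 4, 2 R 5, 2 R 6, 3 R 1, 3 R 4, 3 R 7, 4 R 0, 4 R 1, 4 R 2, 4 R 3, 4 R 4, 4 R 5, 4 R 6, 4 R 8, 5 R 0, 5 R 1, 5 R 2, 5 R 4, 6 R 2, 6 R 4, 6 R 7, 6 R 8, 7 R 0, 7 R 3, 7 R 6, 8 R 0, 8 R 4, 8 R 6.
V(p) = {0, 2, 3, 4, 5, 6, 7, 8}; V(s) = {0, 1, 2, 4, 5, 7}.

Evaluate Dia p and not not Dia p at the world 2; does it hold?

Recall that Dia ψ holds at a world iff ψ holds at some accessible world.
At 2: Dia p is true, not not Dia p is true, so Dia p and not not Dia p is true.
  At 2: Dia p requires p at some successor in {0, 1, 4, 5, 6}.
    p holds at 0, so Dia p is true at 2.
  At 2: not Dia p is false, so not not Dia p is true.
    At 2: Dia p is true, so not Dia p is false.
      At 2: Dia p requires p at some successor in {0, 1, 4, 5, 6}.
        p holds at 0, so Dia p is true at 2.

Yes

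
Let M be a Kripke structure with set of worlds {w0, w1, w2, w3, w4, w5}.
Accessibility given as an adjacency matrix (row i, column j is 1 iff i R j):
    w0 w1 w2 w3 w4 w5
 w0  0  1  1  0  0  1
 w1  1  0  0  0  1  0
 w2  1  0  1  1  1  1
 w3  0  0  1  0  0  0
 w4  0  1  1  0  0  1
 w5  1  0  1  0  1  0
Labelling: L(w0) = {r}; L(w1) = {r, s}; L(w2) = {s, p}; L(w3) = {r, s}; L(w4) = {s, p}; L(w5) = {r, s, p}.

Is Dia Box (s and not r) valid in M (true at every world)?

Let φ = Dia Box (s and not r). Evaluate φ at each world:
  w0 (successors {w1, w2, w5}): φ is false.
  w1 (successors {w0, w4}): φ is false.
  w2 (successors {w0, w2, w3, w4, w5}): φ is true.
  w3 (successors {w2}): φ is false.
  w4 (successors {w1, w2, w5}): φ is false.
  w5 (successors {w0, w2, w4}): φ is false.
Detail at w0 (counterexample):
  At w0: Dia Box (s and not r) requires Box (s and not r) at some successor in {w1, w2, w5}.
    At w1: Box (s and not r) is false.
    At w2: Box (s and not r) is false.
    At w5: Box (s and not r) is false.
  So Dia Box (s and not r) is false at w0.

No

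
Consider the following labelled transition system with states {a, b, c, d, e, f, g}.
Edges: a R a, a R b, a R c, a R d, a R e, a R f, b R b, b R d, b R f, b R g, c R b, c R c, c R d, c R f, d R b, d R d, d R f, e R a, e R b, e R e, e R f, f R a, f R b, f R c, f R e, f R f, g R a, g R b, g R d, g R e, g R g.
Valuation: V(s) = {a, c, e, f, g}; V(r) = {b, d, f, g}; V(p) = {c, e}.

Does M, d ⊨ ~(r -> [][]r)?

At d: r -> [][]r is false, so ~(r -> [][]r) is true.
  At d: r is true, [][]r is false, so r -> [][]r is false.
    At d: [][]r requires []r at every successor {b, d, f}.
      []r fails at f, so [][]r is false at d.

Yes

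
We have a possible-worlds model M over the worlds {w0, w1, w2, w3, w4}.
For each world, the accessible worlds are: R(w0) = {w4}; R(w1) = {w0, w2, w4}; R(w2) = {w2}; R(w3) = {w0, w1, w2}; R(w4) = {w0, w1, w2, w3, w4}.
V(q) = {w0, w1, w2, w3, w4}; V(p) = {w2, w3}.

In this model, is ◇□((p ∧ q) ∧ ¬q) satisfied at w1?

No

Recall that □ψ holds at a world iff ψ holds at every accessible world, and ◇ψ holds iff ψ holds at some accessible world.
At w1: ◇□((p ∧ q) ∧ ¬q) requires □((p ∧ q) ∧ ¬q) at some successor in {w0, w2, w4}.
  At w0: □((p ∧ q) ∧ ¬q) is false.
  At w2: □((p ∧ q) ∧ ¬q) is false.
  At w4: □((p ∧ q) ∧ ¬q) is false.
So ◇□((p ∧ q) ∧ ¬q) is false at w1.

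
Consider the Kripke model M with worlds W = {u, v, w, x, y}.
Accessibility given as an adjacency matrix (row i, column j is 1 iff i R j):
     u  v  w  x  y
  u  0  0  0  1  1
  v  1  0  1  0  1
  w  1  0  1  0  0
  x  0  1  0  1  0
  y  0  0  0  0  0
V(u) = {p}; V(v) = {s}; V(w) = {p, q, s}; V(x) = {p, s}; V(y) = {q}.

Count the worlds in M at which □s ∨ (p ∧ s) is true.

Recall that □ψ holds at a world iff ψ holds at every accessible world, and ◇ψ holds iff ψ holds at some accessible world.
Let φ = □s ∨ (p ∧ s). Evaluate φ at each world:
  u (successors {x, y}): φ is false.
  v (successors {u, w, y}): φ is false.
  w (successors {u, w}): φ is true.
  x (successors {v, x}): φ is true.
  y (successors ∅): φ is true.
For instance, at v:
  At v: □s is false, p ∧ s is false, so □s ∨ (p ∧ s) is false.
    At v: □s requires s at every successor {u, w, y}.
      s fails at u, so □s is false at v.
Satisfying worlds: {w, x, y}

3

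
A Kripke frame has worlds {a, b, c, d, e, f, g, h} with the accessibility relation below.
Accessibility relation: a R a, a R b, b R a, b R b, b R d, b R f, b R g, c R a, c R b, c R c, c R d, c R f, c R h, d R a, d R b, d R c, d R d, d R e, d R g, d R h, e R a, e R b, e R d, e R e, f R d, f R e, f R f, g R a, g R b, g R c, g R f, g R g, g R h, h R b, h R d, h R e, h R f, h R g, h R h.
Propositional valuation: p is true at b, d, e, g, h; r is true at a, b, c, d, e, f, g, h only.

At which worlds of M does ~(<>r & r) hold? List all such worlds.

Let φ = ~(<>r & r). Evaluate φ at each world:
  a (successors {a, b}): φ is false.
  b (successors {a, b, d, f, g}): φ is false.
  c (successors {a, b, c, d, f, h}): φ is false.
  d (successors {a, b, c, d, e, g, h}): φ is false.
  e (successors {a, b, d, e}): φ is false.
  f (successors {d, e, f}): φ is false.
  g (successors {a, b, c, f, g, h}): φ is false.
  h (successors {b, d, e, f, g, h}): φ is false.
For instance, at c:
  At c: <>r & r is true, so ~(<>r & r) is false.
    At c: <>r is true, r is true, so <>r & r is true.
      At c: <>r requires r at some successor in {a, b, c, d, f, h}.
        r holds at a, so <>r is true at c.
Satisfying worlds: none.

none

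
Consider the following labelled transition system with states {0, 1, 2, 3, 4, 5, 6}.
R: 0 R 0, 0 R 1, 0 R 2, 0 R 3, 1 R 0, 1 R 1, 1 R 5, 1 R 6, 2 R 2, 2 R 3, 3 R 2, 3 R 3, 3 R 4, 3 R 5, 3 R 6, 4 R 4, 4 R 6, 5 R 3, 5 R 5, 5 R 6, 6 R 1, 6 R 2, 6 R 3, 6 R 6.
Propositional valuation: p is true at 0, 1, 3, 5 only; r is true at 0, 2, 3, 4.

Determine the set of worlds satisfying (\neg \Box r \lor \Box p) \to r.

Let φ = (\neg \Box r \lor \Box p) \to r. Evaluate φ at each world:
  0 (successors {0, 1, 2, 3}): φ is true.
  1 (successors {0, 1, 5, 6}): φ is false.
  2 (successors {2, 3}): φ is true.
  3 (successors {2, 3, 4, 5, 6}): φ is true.
  4 (successors {4, 6}): φ is true.
  5 (successors {3, 5, 6}): φ is false.
  6 (successors {1, 2, 3, 6}): φ is false.
For instance, at 1:
  At 1: \neg \Box r \lor \Box p is true, r is false, so (\neg \Box r \lor \Box p) \to r is false.
    At 1: \neg \Box r is true, \Box p is false, so \neg \Box r \lor \Box p is true.
      At 1: \Box r is false, so \neg \Box r is true.
      At 1: \Box p requires p at every successor {0, 1, 5, 6}.
        p fails at 6, so \Box p is false at 1.
Satisfying worlds: {0, 2, 3, 4}

0, 2, 3, 4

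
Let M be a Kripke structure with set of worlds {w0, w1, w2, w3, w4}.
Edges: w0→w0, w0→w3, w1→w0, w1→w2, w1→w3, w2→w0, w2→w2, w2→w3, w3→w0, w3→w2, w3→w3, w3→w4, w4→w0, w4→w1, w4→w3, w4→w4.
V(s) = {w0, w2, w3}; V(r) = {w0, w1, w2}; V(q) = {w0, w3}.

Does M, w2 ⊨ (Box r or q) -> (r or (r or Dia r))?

Yes

At w2: Box r or q is false, r or (r or Dia r) is true, so (Box r or q) -> (r or (r or Dia r)) is true.
  At w2: Box r is false, q is false, so Box r or q is false.
    At w2: Box r requires r at every successor {w0, w2, w3}.
      r fails at w3, so Box r is false at w2.
  At w2: r is true, r or Dia r is true, so r or (r or Dia r) is true.
    At w2: r is true, Dia r is true, so r or Dia r is true.
      At w2: Dia r requires r at some successor in {w0, w2, w3}.
        r holds at w0, so Dia r is true at w2.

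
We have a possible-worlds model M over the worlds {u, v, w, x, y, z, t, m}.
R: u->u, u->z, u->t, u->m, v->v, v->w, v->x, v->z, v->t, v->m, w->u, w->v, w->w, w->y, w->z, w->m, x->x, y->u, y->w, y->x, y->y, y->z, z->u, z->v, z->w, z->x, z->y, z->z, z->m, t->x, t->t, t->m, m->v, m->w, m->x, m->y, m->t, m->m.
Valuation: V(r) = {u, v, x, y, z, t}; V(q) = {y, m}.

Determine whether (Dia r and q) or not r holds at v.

No

At v: Dia r and q is false, not r is false, so (Dia r and q) or not r is false.
  At v: Dia r is true, q is false, so Dia r and q is false.
    At v: Dia r requires r at some successor in {v, w, x, z, t, m}.
      r holds at v, so Dia r is true at v.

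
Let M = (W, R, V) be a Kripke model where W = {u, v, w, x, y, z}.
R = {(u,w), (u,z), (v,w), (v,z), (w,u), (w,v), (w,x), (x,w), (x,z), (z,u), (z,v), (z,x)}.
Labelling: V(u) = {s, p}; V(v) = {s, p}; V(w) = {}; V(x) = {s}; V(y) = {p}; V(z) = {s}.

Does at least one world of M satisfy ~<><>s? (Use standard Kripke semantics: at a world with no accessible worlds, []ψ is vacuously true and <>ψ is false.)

Yes

Let φ = ~<><>s. Evaluate φ at each world:
  u (successors {w, z}): φ is false.
  v (successors {w, z}): φ is false.
  w (successors {u, v, x}): φ is false.
  x (successors {w, z}): φ is false.
  y (successors ∅): φ is true.
  z (successors {u, v, x}): φ is false.
Detail at y (witness):
  At y: <><>s is false, so ~<><>s is true.
    At y: no accessible worlds, so <><>s is false.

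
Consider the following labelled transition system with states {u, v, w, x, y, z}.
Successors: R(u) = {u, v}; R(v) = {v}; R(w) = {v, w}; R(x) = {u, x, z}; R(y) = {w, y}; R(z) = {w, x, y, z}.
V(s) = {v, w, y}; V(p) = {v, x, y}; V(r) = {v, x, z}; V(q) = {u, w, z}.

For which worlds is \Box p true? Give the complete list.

Let φ = \Box p. Evaluate φ at each world:
  u (successors {u, v}): φ is false.
  v (successors {v}): φ is true.
  w (successors {v, w}): φ is false.
  x (successors {u, x, z}): φ is false.
  y (successors {w, y}): φ is false.
  z (successors {w, x, y, z}): φ is false.
For instance, at u:
  At u: \Box p requires p at every successor {u, v}.
    p fails at u, so \Box p is false at u.
Satisfying worlds: {v}

v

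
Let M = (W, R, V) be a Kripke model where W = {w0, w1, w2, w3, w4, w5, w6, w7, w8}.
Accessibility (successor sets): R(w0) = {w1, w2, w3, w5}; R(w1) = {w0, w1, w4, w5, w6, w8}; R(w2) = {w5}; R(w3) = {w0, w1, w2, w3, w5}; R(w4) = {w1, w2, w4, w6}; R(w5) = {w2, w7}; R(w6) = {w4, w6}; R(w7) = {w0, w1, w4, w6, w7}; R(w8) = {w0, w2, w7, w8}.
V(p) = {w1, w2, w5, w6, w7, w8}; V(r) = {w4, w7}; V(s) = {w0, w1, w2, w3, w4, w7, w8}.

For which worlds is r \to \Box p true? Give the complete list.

Let φ = r \to \Box p. Evaluate φ at each world:
  w0 (successors {w1, w2, w3, w5}): φ is true.
  w1 (successors {w0, w1, w4, w5, w6, w8}): φ is true.
  w2 (successors {w5}): φ is true.
  w3 (successors {w0, w1, w2, w3, w5}): φ is true.
  w4 (successors {w1, w2, w4, w6}): φ is false.
  w5 (successors {w2, w7}): φ is true.
  w6 (successors {w4, w6}): φ is true.
  w7 (successors {w0, w1, w4, w6, w7}): φ is false.
  w8 (successors {w0, w2, w7, w8}): φ is true.
For instance, at w3:
  At w3: r is false, \Box p is false, so r \to \Box p is true.
    At w3: \Box p requires p at every successor {w0, w1, w2, w3, w5}.
      p fails at w0, so \Box p is false at w3.
Satisfying worlds: {w0, w1, w2, w3, w5, w6, w8}

w0, w1, w2, w3, w5, w6, w8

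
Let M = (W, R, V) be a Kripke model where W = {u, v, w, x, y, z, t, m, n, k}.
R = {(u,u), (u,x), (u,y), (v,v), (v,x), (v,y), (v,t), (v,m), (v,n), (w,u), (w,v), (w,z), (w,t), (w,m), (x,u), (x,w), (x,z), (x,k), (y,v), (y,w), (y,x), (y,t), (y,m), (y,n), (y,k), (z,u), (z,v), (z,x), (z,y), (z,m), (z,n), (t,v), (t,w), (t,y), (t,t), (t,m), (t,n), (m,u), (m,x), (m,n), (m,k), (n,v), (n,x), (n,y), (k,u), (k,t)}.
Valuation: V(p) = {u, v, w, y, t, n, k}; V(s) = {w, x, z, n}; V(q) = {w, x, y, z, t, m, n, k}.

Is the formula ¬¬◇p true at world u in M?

Yes

At u: ¬◇p is false, so ¬¬◇p is true.
  At u: ◇p is true, so ¬◇p is false.
    At u: ◇p requires p at some successor in {u, x, y}.
      p holds at u, so ◇p is true at u.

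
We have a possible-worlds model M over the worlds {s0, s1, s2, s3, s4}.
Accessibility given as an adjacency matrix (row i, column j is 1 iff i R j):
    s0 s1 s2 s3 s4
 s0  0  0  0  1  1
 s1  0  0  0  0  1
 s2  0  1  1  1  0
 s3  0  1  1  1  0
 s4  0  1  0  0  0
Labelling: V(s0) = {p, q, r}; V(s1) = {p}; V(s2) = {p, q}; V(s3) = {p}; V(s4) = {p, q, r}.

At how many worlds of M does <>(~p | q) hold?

4

Recall that <>ψ holds at a world iff ψ holds at some accessible world.
Let φ = <>(~p | q). Evaluate φ at each world:
  s0 (successors {s3, s4}): φ is true.
  s1 (successors {s4}): φ is true.
  s2 (successors {s1, s2, s3}): φ is true.
  s3 (successors {s1, s2, s3}): φ is true.
  s4 (successors {s1}): φ is false.
For instance, at s1:
  At s1: <>(~p | q) requires ~p | q at some successor in {s4}.
    ~p | q holds at s4, so <>(~p | q) is true at s1.
Satisfying worlds: {s0, s1, s2, s3}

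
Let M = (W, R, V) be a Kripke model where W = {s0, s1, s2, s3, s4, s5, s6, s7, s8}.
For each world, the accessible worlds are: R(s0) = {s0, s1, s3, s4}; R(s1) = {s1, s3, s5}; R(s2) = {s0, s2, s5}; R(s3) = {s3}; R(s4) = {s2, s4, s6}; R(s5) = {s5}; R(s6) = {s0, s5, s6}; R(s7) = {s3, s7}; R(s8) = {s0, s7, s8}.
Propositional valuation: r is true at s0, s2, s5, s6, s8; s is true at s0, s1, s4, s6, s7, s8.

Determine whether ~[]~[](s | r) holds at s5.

Yes

Recall that []ψ holds at a world iff ψ holds at every accessible world, and <>ψ holds iff ψ holds at some accessible world.
At s5: []~[](s | r) is false, so ~[]~[](s | r) is true.
  At s5: []~[](s | r) requires ~[](s | r) at every successor {s5}.
    ~[](s | r) fails at s5, so []~[](s | r) is false at s5.
      At s5: [](s | r) is true, so ~[](s | r) is false.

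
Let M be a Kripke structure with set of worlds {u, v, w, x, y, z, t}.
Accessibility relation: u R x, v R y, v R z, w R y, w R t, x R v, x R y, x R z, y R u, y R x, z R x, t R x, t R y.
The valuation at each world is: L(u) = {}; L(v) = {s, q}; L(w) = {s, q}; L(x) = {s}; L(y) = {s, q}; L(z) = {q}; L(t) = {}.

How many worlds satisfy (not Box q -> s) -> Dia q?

6

Let φ = (not Box q -> s) -> Dia q. Evaluate φ at each world:
  u (successors {x}): φ is true.
  v (successors {y, z}): φ is true.
  w (successors {y, t}): φ is true.
  x (successors {v, y, z}): φ is true.
  y (successors {u, x}): φ is false.
  z (successors {x}): φ is true.
  t (successors {x, y}): φ is true.
For instance, at u:
  At u: not Box q -> s is false, Dia q is false, so (not Box q -> s) -> Dia q is true.
    At u: not Box q is true, s is false, so not Box q -> s is false.
      At u: Box q is false, so not Box q is true.
    At u: Dia q requires q at some successor in {x}.
      At x: q is false.
    So Dia q is false at u.
Satisfying worlds: {u, v, w, x, z, t}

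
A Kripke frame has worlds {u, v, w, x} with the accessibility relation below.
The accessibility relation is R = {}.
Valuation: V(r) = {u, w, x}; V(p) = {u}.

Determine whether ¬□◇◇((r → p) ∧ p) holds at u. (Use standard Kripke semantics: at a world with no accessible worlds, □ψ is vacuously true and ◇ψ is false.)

At u: □◇◇((r → p) ∧ p) is true, so ¬□◇◇((r → p) ∧ p) is false.
  At u: no accessible worlds, so □◇◇((r → p) ∧ p) holds vacuously.

No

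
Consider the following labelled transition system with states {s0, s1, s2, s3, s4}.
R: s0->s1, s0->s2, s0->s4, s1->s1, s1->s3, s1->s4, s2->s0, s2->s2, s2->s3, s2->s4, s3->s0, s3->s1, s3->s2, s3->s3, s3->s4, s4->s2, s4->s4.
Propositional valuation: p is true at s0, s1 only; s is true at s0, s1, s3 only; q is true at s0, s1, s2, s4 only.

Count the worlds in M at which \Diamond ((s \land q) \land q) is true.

Let φ = \Diamond ((s \land q) \land q). Evaluate φ at each world:
  s0 (successors {s1, s2, s4}): φ is true.
  s1 (successors {s1, s3, s4}): φ is true.
  s2 (successors {s0, s2, s3, s4}): φ is true.
  s3 (successors {s0, s1, s2, s3, s4}): φ is true.
  s4 (successors {s2, s4}): φ is false.
For instance, at s3:
  At s3: \Diamond ((s \land q) \land q) requires (s \land q) \land q at some successor in {s0, s1, s2, s3, s4}.
    (s \land q) \land q holds at s0, so \Diamond ((s \land q) \land q) is true at s3.
Satisfying worlds: {s0, s1, s2, s3}

4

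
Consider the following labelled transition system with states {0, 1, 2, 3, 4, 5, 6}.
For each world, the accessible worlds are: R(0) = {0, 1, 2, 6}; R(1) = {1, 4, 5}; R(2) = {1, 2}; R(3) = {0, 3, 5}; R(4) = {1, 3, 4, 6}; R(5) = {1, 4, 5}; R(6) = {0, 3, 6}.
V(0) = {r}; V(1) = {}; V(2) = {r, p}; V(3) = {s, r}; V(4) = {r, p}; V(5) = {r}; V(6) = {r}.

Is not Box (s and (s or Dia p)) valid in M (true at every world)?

Yes

Recall that Box ψ holds at a world iff ψ holds at every accessible world, and Dia ψ holds iff ψ holds at some accessible world.
Let φ = not Box (s and (s or Dia p)). Evaluate φ at each world:
  0 (successors {0, 1, 2, 6}): φ is true.
  1 (successors {1, 4, 5}): φ is true.
  2 (successors {1, 2}): φ is true.
  3 (successors {0, 3, 5}): φ is true.
  4 (successors {1, 3, 4, 6}): φ is true.
  5 (successors {1, 4, 5}): φ is true.
  6 (successors {0, 3, 6}): φ is true.
For instance, at 2:
  At 2: Box (s and (s or Dia p)) is false, so not Box (s and (s or Dia p)) is true.
    At 2: Box (s and (s or Dia p)) requires s and (s or Dia p) at every successor {1, 2}.
      s and (s or Dia p) fails at 1, so Box (s and (s or Dia p)) is false at 2.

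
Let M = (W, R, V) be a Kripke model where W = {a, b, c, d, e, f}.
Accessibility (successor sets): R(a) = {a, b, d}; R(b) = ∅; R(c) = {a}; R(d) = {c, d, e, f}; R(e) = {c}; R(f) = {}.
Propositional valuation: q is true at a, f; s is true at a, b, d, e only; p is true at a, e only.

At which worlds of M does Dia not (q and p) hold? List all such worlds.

a, d, e

Let φ = Dia not (q and p). Evaluate φ at each world:
  a (successors {a, b, d}): φ is true.
  b (successors ∅): φ is false.
  c (successors {a}): φ is false.
  d (successors {c, d, e, f}): φ is true.
  e (successors {c}): φ is true.
  f (successors ∅): φ is false.
For instance, at d:
  At d: Dia not (q and p) requires not (q and p) at some successor in {c, d, e, f}.
    not (q and p) holds at c, so Dia not (q and p) is true at d.
Satisfying worlds: {a, d, e}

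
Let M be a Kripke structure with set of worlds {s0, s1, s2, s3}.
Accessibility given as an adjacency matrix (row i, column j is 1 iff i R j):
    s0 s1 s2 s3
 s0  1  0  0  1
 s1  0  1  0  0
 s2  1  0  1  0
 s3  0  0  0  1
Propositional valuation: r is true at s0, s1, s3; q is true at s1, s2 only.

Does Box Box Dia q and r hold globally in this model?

No

Recall that Box ψ holds at a world iff ψ holds at every accessible world, and Dia ψ holds iff ψ holds at some accessible world.
Let φ = Box Box Dia q and r. Evaluate φ at each world:
  s0 (successors {s0, s3}): φ is false.
  s1 (successors {s1}): φ is true.
  s2 (successors {s0, s2}): φ is false.
  s3 (successors {s3}): φ is false.
Detail at s0 (counterexample):
  At s0: Box Box Dia q is false, r is true, so Box Box Dia q and r is false.
    At s0: Box Box Dia q requires Box Dia q at every successor {s0, s3}.
      Box Dia q fails at s0, so Box Box Dia q is false at s0.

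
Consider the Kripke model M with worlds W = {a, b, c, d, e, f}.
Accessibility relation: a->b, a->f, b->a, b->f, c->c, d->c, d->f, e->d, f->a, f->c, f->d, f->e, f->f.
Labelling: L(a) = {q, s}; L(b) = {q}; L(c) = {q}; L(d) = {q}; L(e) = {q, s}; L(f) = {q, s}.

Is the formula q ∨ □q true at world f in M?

Yes

Recall that □ψ holds at a world iff ψ holds at every accessible world, and ◇ψ holds iff ψ holds at some accessible world.
At f: q is true, □q is true, so q ∨ □q is true.
  At f: □q requires q at every successor {a, c, d, e, f}.
    At a: q is true.
    At c: q is true.
    At d: q is true.
    At e: q is true.
    At f: q is true.
  So □q is true at f.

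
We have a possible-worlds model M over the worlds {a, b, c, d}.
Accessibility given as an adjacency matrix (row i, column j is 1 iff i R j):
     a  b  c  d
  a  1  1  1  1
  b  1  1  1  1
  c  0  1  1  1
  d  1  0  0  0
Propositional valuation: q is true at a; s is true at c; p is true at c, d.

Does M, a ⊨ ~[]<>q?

Yes

At a: []<>q is false, so ~[]<>q is true.
  At a: []<>q requires <>q at every successor {a, b, c, d}.
    <>q fails at c, so []<>q is false at a.
      At c: <>q requires q at some successor in {b, c, d}.
        At b: q is false.
        At c: q is false.
        At d: q is false.
      So <>q is false at c.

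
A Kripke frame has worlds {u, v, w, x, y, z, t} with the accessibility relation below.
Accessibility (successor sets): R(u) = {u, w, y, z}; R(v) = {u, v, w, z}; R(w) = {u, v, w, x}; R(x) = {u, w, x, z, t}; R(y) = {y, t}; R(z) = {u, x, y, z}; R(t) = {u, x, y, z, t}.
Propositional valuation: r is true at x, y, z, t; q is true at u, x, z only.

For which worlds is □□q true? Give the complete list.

Recall that □ψ holds at a world iff ψ holds at every accessible world, and ◇ψ holds iff ψ holds at some accessible world.
Let φ = □□q. Evaluate φ at each world:
  u (successors {u, w, y, z}): φ is false.
  v (successors {u, v, w, z}): φ is false.
  w (successors {u, v, w, x}): φ is false.
  x (successors {u, w, x, z, t}): φ is false.
  y (successors {y, t}): φ is false.
  z (successors {u, x, y, z}): φ is false.
  t (successors {u, x, y, z, t}): φ is false.
For instance, at x:
  At x: □□q requires □q at every successor {u, w, x, z, t}.
    □q fails at u, so □□q is false at x.
      At u: □q requires q at every successor {u, w, y, z}.
        q fails at w, so □q is false at u.
Satisfying worlds: none.

none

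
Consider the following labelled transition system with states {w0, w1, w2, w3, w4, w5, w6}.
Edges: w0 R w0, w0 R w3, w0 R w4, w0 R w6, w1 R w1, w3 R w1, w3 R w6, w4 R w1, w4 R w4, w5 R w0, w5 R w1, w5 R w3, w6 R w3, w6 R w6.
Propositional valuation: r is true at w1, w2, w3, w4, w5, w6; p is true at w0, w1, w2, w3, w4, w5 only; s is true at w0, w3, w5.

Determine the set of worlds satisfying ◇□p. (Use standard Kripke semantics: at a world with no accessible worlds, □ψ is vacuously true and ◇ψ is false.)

Recall that □ψ holds at a world iff ψ holds at every accessible world, and ◇ψ holds iff ψ holds at some accessible world.
Let φ = ◇□p. Evaluate φ at each world:
  w0 (successors {w0, w3, w4, w6}): φ is true.
  w1 (successors {w1}): φ is true.
  w2 (successors ∅): φ is false.
  w3 (successors {w1, w6}): φ is true.
  w4 (successors {w1, w4}): φ is true.
  w5 (successors {w0, w1, w3}): φ is true.
  w6 (successors {w3, w6}): φ is false.
For instance, at w3:
  At w3: ◇□p requires □p at some successor in {w1, w6}.
    □p holds at w1, so ◇□p is true at w3.
      At w1: □p requires p at every successor {w1}.
        At w1: p is true.
      So □p is true at w1.
Satisfying worlds: {w0, w1, w3, w4, w5}

w0, w1, w3, w4, w5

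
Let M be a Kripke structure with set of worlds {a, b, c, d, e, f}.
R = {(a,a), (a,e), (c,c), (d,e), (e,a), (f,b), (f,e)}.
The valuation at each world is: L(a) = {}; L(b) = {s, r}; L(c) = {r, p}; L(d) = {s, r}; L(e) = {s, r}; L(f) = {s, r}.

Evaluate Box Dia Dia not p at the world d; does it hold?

Yes

At d: Box Dia Dia not p requires Dia Dia not p at every successor {e}.
    At e: Dia Dia not p requires Dia not p at some successor in {a}.
      Dia not p holds at a, so Dia Dia not p is true at e.
So Box Dia Dia not p is true at d.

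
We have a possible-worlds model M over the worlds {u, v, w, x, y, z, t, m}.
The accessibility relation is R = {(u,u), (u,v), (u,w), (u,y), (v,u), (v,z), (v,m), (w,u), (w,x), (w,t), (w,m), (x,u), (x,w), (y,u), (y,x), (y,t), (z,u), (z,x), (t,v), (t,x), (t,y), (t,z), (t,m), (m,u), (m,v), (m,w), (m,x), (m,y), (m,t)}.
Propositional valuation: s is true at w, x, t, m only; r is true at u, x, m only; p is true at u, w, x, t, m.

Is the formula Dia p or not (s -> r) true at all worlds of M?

Let φ = Dia p or not (s -> r). Evaluate φ at each world:
  u (successors {u, v, w, y}): φ is true.
  v (successors {u, z, m}): φ is true.
  w (successors {u, x, t, m}): φ is true.
  x (successors {u, w}): φ is true.
  y (successors {u, x, t}): φ is true.
  z (successors {u, x}): φ is true.
  t (successors {v, x, y, z, m}): φ is true.
  m (successors {u, v, w, x, y, t}): φ is true.
For instance, at t:
  At t: Dia p is true, not (s -> r) is true, so Dia p or not (s -> r) is true.
    At t: Dia p requires p at some successor in {v, x, y, z, m}.
      p holds at x, so Dia p is true at t.

Yes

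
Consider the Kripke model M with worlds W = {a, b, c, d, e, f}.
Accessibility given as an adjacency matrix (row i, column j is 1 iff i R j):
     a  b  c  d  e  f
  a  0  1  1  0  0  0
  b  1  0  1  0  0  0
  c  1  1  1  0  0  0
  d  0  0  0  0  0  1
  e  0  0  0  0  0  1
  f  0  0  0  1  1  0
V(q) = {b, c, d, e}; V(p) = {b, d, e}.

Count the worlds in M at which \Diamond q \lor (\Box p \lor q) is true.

6

Recall that \Box ψ holds at a world iff ψ holds at every accessible world, and \Diamond ψ holds iff ψ holds at some accessible world.
Let φ = \Diamond q \lor (\Box p \lor q). Evaluate φ at each world:
  a (successors {b, c}): φ is true.
  b (successors {a, c}): φ is true.
  c (successors {a, b, c}): φ is true.
  d (successors {f}): φ is true.
  e (successors {f}): φ is true.
  f (successors {d, e}): φ is true.
For instance, at c:
  At c: \Diamond q is true, \Box p \lor q is true, so \Diamond q \lor (\Box p \lor q) is true.
    At c: \Diamond q requires q at some successor in {a, b, c}.
      q holds at b, so \Diamond q is true at c.
    At c: \Box p is false, q is true, so \Box p \lor q is true.
      At c: \Box p requires p at every successor {a, b, c}.
        p fails at a, so \Box p is false at c.
Satisfying worlds: {a, b, c, d, e, f}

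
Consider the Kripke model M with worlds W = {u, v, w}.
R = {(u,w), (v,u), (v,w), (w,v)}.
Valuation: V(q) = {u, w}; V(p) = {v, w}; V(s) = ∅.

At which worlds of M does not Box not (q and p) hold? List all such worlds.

u, v

Recall that Box ψ holds at a world iff ψ holds at every accessible world, and Dia ψ holds iff ψ holds at some accessible world.
Let φ = not Box not (q and p). Evaluate φ at each world:
  u (successors {w}): φ is true.
  v (successors {u, w}): φ is true.
  w (successors {v}): φ is false.
For instance, at u:
  At u: Box not (q and p) is false, so not Box not (q and p) is true.
    At u: Box not (q and p) requires not (q and p) at every successor {w}.
      not (q and p) fails at w, so Box not (q and p) is false at u.
Satisfying worlds: {u, v}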